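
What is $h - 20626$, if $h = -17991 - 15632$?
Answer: $-54249$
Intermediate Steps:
$h = -33623$ ($h = -17991 - 15632 = -33623$)
$h - 20626 = -33623 - 20626 = -54249$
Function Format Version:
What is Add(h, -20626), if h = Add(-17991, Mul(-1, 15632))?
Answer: -54249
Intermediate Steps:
h = -33623 (h = Add(-17991, -15632) = -33623)
Add(h, -20626) = Add(-33623, -20626) = -54249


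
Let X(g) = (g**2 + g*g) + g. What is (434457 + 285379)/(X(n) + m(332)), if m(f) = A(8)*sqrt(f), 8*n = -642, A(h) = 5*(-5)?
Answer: 589683892512/10472275201 + 2303475200*sqrt(83)/10472275201 ≈ 58.313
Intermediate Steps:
A(h) = -25
n = -321/4 (n = (1/8)*(-642) = -321/4 ≈ -80.250)
m(f) = -25*sqrt(f)
X(g) = g + 2*g**2 (X(g) = (g**2 + g**2) + g = 2*g**2 + g = g + 2*g**2)
(434457 + 285379)/(X(n) + m(332)) = (434457 + 285379)/(-321*(1 + 2*(-321/4))/4 - 50*sqrt(83)) = 719836/(-321*(1 - 321/2)/4 - 50*sqrt(83)) = 719836/(-321/4*(-319/2) - 50*sqrt(83)) = 719836/(102399/8 - 50*sqrt(83))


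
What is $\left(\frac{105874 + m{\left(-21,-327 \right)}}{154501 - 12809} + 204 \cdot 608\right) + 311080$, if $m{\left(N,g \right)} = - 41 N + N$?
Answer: $\frac{30825998109}{70846} \approx 4.3511 \cdot 10^{5}$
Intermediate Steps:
$m{\left(N,g \right)} = - 40 N$
$\left(\frac{105874 + m{\left(-21,-327 \right)}}{154501 - 12809} + 204 \cdot 608\right) + 311080 = \left(\frac{105874 - -840}{154501 - 12809} + 204 \cdot 608\right) + 311080 = \left(\frac{105874 + 840}{141692} + 124032\right) + 311080 = \left(106714 \cdot \frac{1}{141692} + 124032\right) + 311080 = \left(\frac{53357}{70846} + 124032\right) + 311080 = \frac{8787224429}{70846} + 311080 = \frac{30825998109}{70846}$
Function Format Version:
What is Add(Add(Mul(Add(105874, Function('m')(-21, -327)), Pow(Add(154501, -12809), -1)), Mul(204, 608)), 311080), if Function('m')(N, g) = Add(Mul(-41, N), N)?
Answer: Rational(30825998109, 70846) ≈ 4.3511e+5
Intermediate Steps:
Function('m')(N, g) = Mul(-40, N)
Add(Add(Mul(Add(105874, Function('m')(-21, -327)), Pow(Add(154501, -12809), -1)), Mul(204, 608)), 311080) = Add(Add(Mul(Add(105874, Mul(-40, -21)), Pow(Add(154501, -12809), -1)), Mul(204, 608)), 311080) = Add(Add(Mul(Add(105874, 840), Pow(141692, -1)), 124032), 311080) = Add(Add(Mul(106714, Rational(1, 141692)), 124032), 311080) = Add(Add(Rational(53357, 70846), 124032), 311080) = Add(Rational(8787224429, 70846), 311080) = Rational(30825998109, 70846)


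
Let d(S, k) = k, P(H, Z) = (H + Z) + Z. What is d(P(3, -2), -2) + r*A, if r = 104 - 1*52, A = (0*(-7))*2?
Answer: -2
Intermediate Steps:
P(H, Z) = H + 2*Z
A = 0 (A = 0*2 = 0)
r = 52 (r = 104 - 52 = 52)
d(P(3, -2), -2) + r*A = -2 + 52*0 = -2 + 0 = -2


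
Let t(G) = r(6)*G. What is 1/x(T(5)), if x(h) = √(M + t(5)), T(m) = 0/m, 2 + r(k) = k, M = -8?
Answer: √3/6 ≈ 0.28868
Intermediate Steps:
r(k) = -2 + k
T(m) = 0
t(G) = 4*G (t(G) = (-2 + 6)*G = 4*G)
x(h) = 2*√3 (x(h) = √(-8 + 4*5) = √(-8 + 20) = √12 = 2*√3)
1/x(T(5)) = 1/(2*√3) = √3/6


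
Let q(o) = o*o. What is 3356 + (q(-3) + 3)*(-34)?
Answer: 2948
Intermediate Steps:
q(o) = o²
3356 + (q(-3) + 3)*(-34) = 3356 + ((-3)² + 3)*(-34) = 3356 + (9 + 3)*(-34) = 3356 + 12*(-34) = 3356 - 408 = 2948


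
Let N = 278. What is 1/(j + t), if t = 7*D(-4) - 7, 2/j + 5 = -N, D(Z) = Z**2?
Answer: 283/29713 ≈ 0.0095244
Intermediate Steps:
j = -2/283 (j = 2/(-5 - 1*278) = 2/(-5 - 278) = 2/(-283) = 2*(-1/283) = -2/283 ≈ -0.0070671)
t = 105 (t = 7*(-4)**2 - 7 = 7*16 - 7 = 112 - 7 = 105)
1/(j + t) = 1/(-2/283 + 105) = 1/(29713/283) = 283/29713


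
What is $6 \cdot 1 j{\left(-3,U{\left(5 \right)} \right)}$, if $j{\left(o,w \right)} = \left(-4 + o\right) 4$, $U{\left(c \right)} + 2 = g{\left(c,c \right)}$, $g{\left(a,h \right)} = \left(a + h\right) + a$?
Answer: $-168$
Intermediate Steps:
$g{\left(a,h \right)} = h + 2 a$
$U{\left(c \right)} = -2 + 3 c$ ($U{\left(c \right)} = -2 + \left(c + 2 c\right) = -2 + 3 c$)
$j{\left(o,w \right)} = -16 + 4 o$
$6 \cdot 1 j{\left(-3,U{\left(5 \right)} \right)} = 6 \cdot 1 \left(-16 + 4 \left(-3\right)\right) = 6 \left(-16 - 12\right) = 6 \left(-28\right) = -168$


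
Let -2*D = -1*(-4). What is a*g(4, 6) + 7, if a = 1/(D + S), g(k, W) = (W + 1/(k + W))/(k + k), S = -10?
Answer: 6659/960 ≈ 6.9365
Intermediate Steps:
D = -2 (D = -(-1)*(-4)/2 = -1/2*4 = -2)
g(k, W) = (W + 1/(W + k))/(2*k) (g(k, W) = (W + 1/(W + k))/((2*k)) = (W + 1/(W + k))*(1/(2*k)) = (W + 1/(W + k))/(2*k))
a = -1/12 (a = 1/(-2 - 10) = 1/(-12) = -1/12 ≈ -0.083333)
a*g(4, 6) + 7 = -(1 + 6**2 + 6*4)/(24*4*(6 + 4)) + 7 = -(1 + 36 + 24)/(24*4*10) + 7 = -61/(24*4*10) + 7 = -1/12*61/80 + 7 = -61/960 + 7 = 6659/960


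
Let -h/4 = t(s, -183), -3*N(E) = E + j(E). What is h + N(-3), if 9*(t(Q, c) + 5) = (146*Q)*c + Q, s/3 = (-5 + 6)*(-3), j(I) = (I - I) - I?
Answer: -106848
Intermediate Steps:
j(I) = -I (j(I) = 0 - I = -I)
s = -9 (s = 3*((-5 + 6)*(-3)) = 3*(1*(-3)) = 3*(-3) = -9)
t(Q, c) = -5 + Q/9 + 146*Q*c/9 (t(Q, c) = -5 + ((146*Q)*c + Q)/9 = -5 + (146*Q*c + Q)/9 = -5 + (Q + 146*Q*c)/9 = -5 + (Q/9 + 146*Q*c/9) = -5 + Q/9 + 146*Q*c/9)
N(E) = 0 (N(E) = -(E - E)/3 = -⅓*0 = 0)
h = -106848 (h = -4*(-5 + (⅑)*(-9) + (146/9)*(-9)*(-183)) = -4*(-5 - 1 + 26718) = -4*26712 = -106848)
h + N(-3) = -106848 + 0 = -106848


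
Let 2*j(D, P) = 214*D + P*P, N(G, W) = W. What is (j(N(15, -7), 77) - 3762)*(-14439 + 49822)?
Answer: -109439619/2 ≈ -5.4720e+7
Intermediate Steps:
j(D, P) = P²/2 + 107*D (j(D, P) = (214*D + P*P)/2 = (214*D + P²)/2 = (P² + 214*D)/2 = P²/2 + 107*D)
(j(N(15, -7), 77) - 3762)*(-14439 + 49822) = (((½)*77² + 107*(-7)) - 3762)*(-14439 + 49822) = (((½)*5929 - 749) - 3762)*35383 = ((5929/2 - 749) - 3762)*35383 = (4431/2 - 3762)*35383 = -3093/2*35383 = -109439619/2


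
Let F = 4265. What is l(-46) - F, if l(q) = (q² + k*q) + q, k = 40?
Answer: -4035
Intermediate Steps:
l(q) = q² + 41*q (l(q) = (q² + 40*q) + q = q² + 41*q)
l(-46) - F = -46*(41 - 46) - 1*4265 = -46*(-5) - 4265 = 230 - 4265 = -4035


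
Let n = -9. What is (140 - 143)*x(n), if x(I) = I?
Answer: 27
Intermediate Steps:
(140 - 143)*x(n) = (140 - 143)*(-9) = -3*(-9) = 27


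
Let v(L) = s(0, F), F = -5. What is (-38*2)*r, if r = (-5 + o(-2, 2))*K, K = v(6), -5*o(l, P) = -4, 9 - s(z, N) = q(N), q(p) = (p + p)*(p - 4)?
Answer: -129276/5 ≈ -25855.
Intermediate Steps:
q(p) = 2*p*(-4 + p) (q(p) = (2*p)*(-4 + p) = 2*p*(-4 + p))
s(z, N) = 9 - 2*N*(-4 + N)
o(l, P) = ⅘ (o(l, P) = -⅕*(-4) = ⅘)
v(L) = -81 (v(L) = 9 - 2*(-5)*(-4 - 5) = 9 - 2*(-5)*(-9) = 9 - 90 = -81)
K = -81
r = 1701/5 (r = (-5 + ⅘)*(-81) = -21/5*(-81) = 1701/5 ≈ 340.20)
(-38*2)*r = -38*2*(1701/5) = -76*1701/5 = -129276/5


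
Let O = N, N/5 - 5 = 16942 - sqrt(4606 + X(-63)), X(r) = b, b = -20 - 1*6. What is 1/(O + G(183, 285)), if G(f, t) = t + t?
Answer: 17061/1455365705 + 2*sqrt(1145)/1455365705 ≈ 1.1769e-5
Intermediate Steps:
b = -26 (b = -20 - 6 = -26)
X(r) = -26
G(f, t) = 2*t
N = 84735 - 10*sqrt(1145) (N = 25 + 5*(16942 - sqrt(4606 - 26)) = 25 + 5*(16942 - sqrt(4580)) = 25 + 5*(16942 - 2*sqrt(1145)) = 25 + (84710 - 10*sqrt(1145)) = 84735 - 10*sqrt(1145) ≈ 84397.)
O = 84735 - 10*sqrt(1145) ≈ 84397.
1/(O + G(183, 285)) = 1/((84735 - 10*sqrt(1145)) + 2*285) = 1/((84735 - 10*sqrt(1145)) + 570) = 1/(85305 - 10*sqrt(1145))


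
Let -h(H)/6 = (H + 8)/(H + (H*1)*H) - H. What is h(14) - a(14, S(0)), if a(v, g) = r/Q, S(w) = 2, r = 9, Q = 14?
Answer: 5791/70 ≈ 82.729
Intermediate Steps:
h(H) = 6*H - 6*(8 + H)/(H + H**2) (h(H) = -6*((H + 8)/(H + (H*1)*H) - H) = -6*((8 + H)/(H + H*H) - H) = -6*((8 + H)/(H + H**2) - H) = -6*(-H + (8 + H)/(H + H**2)) = 6*H - 6*(8 + H)/(H + H**2))
a(v, g) = 9/14
h(14) - a(14, S(0)) = 6*(-8 + 14**2 + 14**3 - 1*14)/(14*(1 + 14)) - 1*9/14 = 6*(1/14)*(-8 + 196 + 2744 - 14)/15 - 9/14 = 6*(1/14)*(1/15)*2918 - 9/14 = 2918/35 - 9/14 = 5791/70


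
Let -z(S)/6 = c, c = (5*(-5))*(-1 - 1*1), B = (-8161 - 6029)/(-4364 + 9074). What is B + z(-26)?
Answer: -47573/157 ≈ -303.01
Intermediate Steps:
B = -473/157 (B = -14190/4710 = -14190*1/4710 = -473/157 ≈ -3.0127)
c = 50 (c = -25*(-1 - 1) = -25*(-2) = 50)
z(S) = -300 (z(S) = -6*50 = -300)
B + z(-26) = -473/157 - 300 = -47573/157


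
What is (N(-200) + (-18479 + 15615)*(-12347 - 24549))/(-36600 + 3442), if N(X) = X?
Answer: -895508/281 ≈ -3186.9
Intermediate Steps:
(N(-200) + (-18479 + 15615)*(-12347 - 24549))/(-36600 + 3442) = (-200 + (-18479 + 15615)*(-12347 - 24549))/(-36600 + 3442) = (-200 - 2864*(-36896))/(-33158) = (-200 + 105670144)*(-1/33158) = 105669944*(-1/33158) = -895508/281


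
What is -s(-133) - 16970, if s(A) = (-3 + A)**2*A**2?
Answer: -327192714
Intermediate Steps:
s(A) = A**2*(-3 + A)**2
-s(-133) - 16970 = -(-133)**2*(-3 - 133)**2 - 16970 = -17689*(-136)**2 - 16970 = -17689*18496 - 16970 = -1*327175744 - 16970 = -327175744 - 16970 = -327192714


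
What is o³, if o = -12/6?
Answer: -8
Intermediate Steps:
o = -2 (o = -12/6 = -6*⅓ = -2)
o³ = (-2)³ = -8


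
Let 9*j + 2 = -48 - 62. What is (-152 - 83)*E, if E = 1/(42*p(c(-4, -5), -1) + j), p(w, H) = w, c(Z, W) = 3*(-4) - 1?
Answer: 2115/5026 ≈ 0.42081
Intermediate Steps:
c(Z, W) = -13 (c(Z, W) = -12 - 1 = -13)
j = -112/9 (j = -2/9 + (-48 - 62)/9 = -2/9 + (⅑)*(-110) = -2/9 - 110/9 = -112/9 ≈ -12.444)
E = -9/5026 (E = 1/(42*(-13) - 112/9) = 1/(-546 - 112/9) = 1/(-5026/9) = -9/5026 ≈ -0.0017907)
(-152 - 83)*E = (-152 - 83)*(-9/5026) = -235*(-9/5026) = 2115/5026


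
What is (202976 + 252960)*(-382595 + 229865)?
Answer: -69635105280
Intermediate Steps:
(202976 + 252960)*(-382595 + 229865) = 455936*(-152730) = -69635105280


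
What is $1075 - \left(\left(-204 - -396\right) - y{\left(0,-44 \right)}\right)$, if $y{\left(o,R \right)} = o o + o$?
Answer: $883$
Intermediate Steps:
$y{\left(o,R \right)} = o + o^{2}$ ($y{\left(o,R \right)} = o^{2} + o = o + o^{2}$)
$1075 - \left(\left(-204 - -396\right) - y{\left(0,-44 \right)}\right) = 1075 - \left(\left(-204 - -396\right) - 0 \left(1 + 0\right)\right) = 1075 - \left(\left(-204 + 396\right) - 0 \cdot 1\right) = 1075 - \left(192 - 0\right) = 1075 - \left(192 + 0\right) = 1075 - 192 = 883$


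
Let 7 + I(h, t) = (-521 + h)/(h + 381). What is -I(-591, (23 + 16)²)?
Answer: 179/105 ≈ 1.7048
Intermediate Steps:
I(h, t) = -7 + (-521 + h)/(381 + h) (I(h, t) = -7 + (-521 + h)/(h + 381) = -7 + (-521 + h)/(381 + h))
-I(-591, (23 + 16)²) = -2*(-1594 - 3*(-591))/(381 - 591) = -2*(-1594 + 1773)/(-210) = -2*(-1)*179/210 = -1*(-179/105) = 179/105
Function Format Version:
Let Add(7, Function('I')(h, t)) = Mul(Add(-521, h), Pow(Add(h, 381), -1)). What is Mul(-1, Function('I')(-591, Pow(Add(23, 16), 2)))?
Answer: Rational(179, 105) ≈ 1.7048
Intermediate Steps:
Function('I')(h, t) = Add(-7, Mul(Pow(Add(381, h), -1), Add(-521, h))) (Function('I')(h, t) = Add(-7, Mul(Add(-521, h), Pow(Add(h, 381), -1))) = Add(-7, Mul(Add(-521, h), Pow(Add(381, h), -1))) = Add(-7, Mul(Pow(Add(381, h), -1), Add(-521, h))))
Mul(-1, Function('I')(-591, Pow(Add(23, 16), 2))) = Mul(-1, Mul(2, Pow(Add(381, -591), -1), Add(-1594, Mul(-3, -591)))) = Mul(-1, Mul(2, Pow(-210, -1), Add(-1594, 1773))) = Mul(-1, Mul(2, Rational(-1, 210), 179)) = Mul(-1, Rational(-179, 105)) = Rational(179, 105)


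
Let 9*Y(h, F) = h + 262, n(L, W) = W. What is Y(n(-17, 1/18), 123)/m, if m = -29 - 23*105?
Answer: -4717/395928 ≈ -0.011914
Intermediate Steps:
Y(h, F) = 262/9 + h/9 (Y(h, F) = (h + 262)/9 = (262 + h)/9 = 262/9 + h/9)
m = -2444 (m = -29 - 2415 = -2444)
Y(n(-17, 1/18), 123)/m = (262/9 + (⅑)/18)/(-2444) = (262/9 + (⅑)*(1/18))*(-1/2444) = (262/9 + 1/162)*(-1/2444) = (4717/162)*(-1/2444) = -4717/395928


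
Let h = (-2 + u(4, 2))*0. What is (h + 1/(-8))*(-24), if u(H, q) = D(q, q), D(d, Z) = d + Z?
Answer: 3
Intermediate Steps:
D(d, Z) = Z + d
u(H, q) = 2*q (u(H, q) = q + q = 2*q)
h = 0 (h = (-2 + 2*2)*0 = (-2 + 4)*0 = 2*0 = 0)
(h + 1/(-8))*(-24) = (0 + 1/(-8))*(-24) = (0 - 1/8)*(-24) = -1/8*(-24) = 3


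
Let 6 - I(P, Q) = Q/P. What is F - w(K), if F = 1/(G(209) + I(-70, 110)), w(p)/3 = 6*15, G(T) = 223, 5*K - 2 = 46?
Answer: -435773/1614 ≈ -270.00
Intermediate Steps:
I(P, Q) = 6 - Q/P
K = 48/5 (K = 2/5 + (1/5)*46 = 2/5 + 46/5 = 48/5 ≈ 9.6000)
w(p) = 270 (w(p) = 3*(6*15) = 3*90 = 270)
F = 7/1614 (F = 1/(223 + (6 - 1*110/(-70))) = 1/(223 + (6 - 1*110*(-1/70))) = 1/(223 + (6 + 11/7)) = 1/(223 + 53/7) = 1/(1614/7) = 7/1614 ≈ 0.0043371)
F - w(K) = 7/1614 - 1*270 = 7/1614 - 270 = -435773/1614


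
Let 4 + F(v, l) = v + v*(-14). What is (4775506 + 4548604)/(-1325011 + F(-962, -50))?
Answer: -9324110/1312509 ≈ -7.1040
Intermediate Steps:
F(v, l) = -4 - 13*v (F(v, l) = -4 + (v + v*(-14)) = -4 + (v - 14*v) = -4 - 13*v)
(4775506 + 4548604)/(-1325011 + F(-962, -50)) = (4775506 + 4548604)/(-1325011 + (-4 - 13*(-962))) = 9324110/(-1325011 + (-4 + 12506)) = 9324110/(-1325011 + 12502) = 9324110/(-1312509) = 9324110*(-1/1312509) = -9324110/1312509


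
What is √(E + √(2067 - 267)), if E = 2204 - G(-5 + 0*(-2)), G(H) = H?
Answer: √(2209 + 30*√2) ≈ 47.449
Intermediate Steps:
E = 2209 (E = 2204 - (-5 + 0*(-2)) = 2204 - (-5 + 0) = 2204 - 1*(-5) = 2204 + 5 = 2209)
√(E + √(2067 - 267)) = √(2209 + √(2067 - 267)) = √(2209 + √1800) = √(2209 + 30*√2)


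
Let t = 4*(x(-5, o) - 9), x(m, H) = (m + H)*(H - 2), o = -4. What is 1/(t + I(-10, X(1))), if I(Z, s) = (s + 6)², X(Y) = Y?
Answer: 1/229 ≈ 0.0043668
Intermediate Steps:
x(m, H) = (-2 + H)*(H + m) (x(m, H) = (H + m)*(-2 + H) = (-2 + H)*(H + m))
I(Z, s) = (6 + s)²
t = 180 (t = 4*(((-4)² - 2*(-4) - 2*(-5) - 4*(-5)) - 9) = 4*((16 + 8 + 10 + 20) - 9) = 4*(54 - 9) = 4*45 = 180)
1/(t + I(-10, X(1))) = 1/(180 + (6 + 1)²) = 1/(180 + 7²) = 1/(180 + 49) = 1/229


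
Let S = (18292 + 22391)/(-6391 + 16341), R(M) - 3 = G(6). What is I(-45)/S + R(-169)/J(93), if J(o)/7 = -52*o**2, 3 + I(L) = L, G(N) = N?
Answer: -55688810361/4743692044 ≈ -11.740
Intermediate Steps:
I(L) = -3 + L
R(M) = 9 (R(M) = 3 + 6 = 9)
J(o) = -364*o**2 (J(o) = 7*(-52*o**2) = -364*o**2)
S = 40683/9950 ≈ 4.0887
I(-45)/S + R(-169)/J(93) = (-3 - 45)/(40683/9950) + 9/((-364*93**2)) = -48*9950/40683 + 9/((-364*8649)) = -159200/13561 + 9/(-3148236) = -159200/13561 + 9*(-1/3148236) = -159200/13561 - 1/349804 = -55688810361/4743692044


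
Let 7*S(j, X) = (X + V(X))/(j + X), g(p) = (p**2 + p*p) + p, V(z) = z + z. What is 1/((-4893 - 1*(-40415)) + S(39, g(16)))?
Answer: 441/15665378 ≈ 2.8151e-5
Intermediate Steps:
V(z) = 2*z
g(p) = p + 2*p**2 (g(p) = (p**2 + p**2) + p = 2*p**2 + p = p + 2*p**2)
S(j, X) = 3*X/(7*(X + j)) (S(j, X) = ((X + 2*X)/(j + X))/7 = ((3*X)/(X + j))/7 = (3*X/(X + j))/7 = 3*X/(7*(X + j)))
1/((-4893 - 1*(-40415)) + S(39, g(16))) = 1/((-4893 - 1*(-40415)) + 3*(16*(1 + 2*16))/(7*(16*(1 + 2*16) + 39))) = 1/((-4893 + 40415) + 3*(16*(1 + 32))/(7*(16*(1 + 32) + 39))) = 1/(35522 + 3*(16*33)/(7*(16*33 + 39))) = 1/(35522 + (3/7)*528/(528 + 39)) = 1/(35522 + (3/7)*528/567) = 1/(35522 + (3/7)*528*(1/567)) = 1/(35522 + 176/441) = 1/(15665378/441) = 441/15665378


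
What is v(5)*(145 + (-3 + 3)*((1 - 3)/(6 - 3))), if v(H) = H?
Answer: 725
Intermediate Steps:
v(5)*(145 + (-3 + 3)*((1 - 3)/(6 - 3))) = 5*(145 + (-3 + 3)*((1 - 3)/(6 - 3))) = 5*(145 + 0*(-2/3)) = 5*(145 + 0*(-2*⅓)) = 5*(145 + 0*(-⅔)) = 5*(145 + 0) = 5*145 = 725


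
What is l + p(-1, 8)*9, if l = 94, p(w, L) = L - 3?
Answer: 139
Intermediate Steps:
p(w, L) = -3 + L
l + p(-1, 8)*9 = 94 + (-3 + 8)*9 = 94 + 5*9 = 94 + 45 = 139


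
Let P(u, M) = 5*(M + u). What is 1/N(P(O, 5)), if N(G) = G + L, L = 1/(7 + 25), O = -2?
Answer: 32/481 ≈ 0.066528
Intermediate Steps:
P(u, M) = 5*M + 5*u
L = 1/32 ≈ 0.031250
N(G) = 1/32 + G (N(G) = G + 1/32 = 1/32 + G)
1/N(P(O, 5)) = 1/(1/32 + (5*5 + 5*(-2))) = 1/(1/32 + (25 - 10)) = 1/(1/32 + 15) = 1/(481/32) = 32/481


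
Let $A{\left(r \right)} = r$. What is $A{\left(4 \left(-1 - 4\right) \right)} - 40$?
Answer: $-60$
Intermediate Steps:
$A{\left(4 \left(-1 - 4\right) \right)} - 40 = 4 \left(-1 - 4\right) - 40 = 4 \left(-5\right) - 40 = -20 - 40 = -60$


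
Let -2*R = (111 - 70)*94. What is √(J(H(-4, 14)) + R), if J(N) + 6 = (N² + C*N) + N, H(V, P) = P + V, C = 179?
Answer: I*√33 ≈ 5.7446*I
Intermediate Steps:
J(N) = -6 + N² + 180*N (J(N) = -6 + ((N² + 179*N) + N) = -6 + (N² + 180*N) = -6 + N² + 180*N)
R = -1927 (R = -(111 - 70)*94/2 = -41*94/2 = -½*3854 = -1927)
√(J(H(-4, 14)) + R) = √((-6 + (14 - 4)² + 180*(14 - 4)) - 1927) = √((-6 + 10² + 180*10) - 1927) = √((-6 + 100 + 1800) - 1927) = √(1894 - 1927) = √(-33) = I*√33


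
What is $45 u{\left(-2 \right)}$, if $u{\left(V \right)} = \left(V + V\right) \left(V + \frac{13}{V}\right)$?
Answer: $1530$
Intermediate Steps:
$u{\left(V \right)} = 2 V \left(V + \frac{13}{V}\right)$
$45 u{\left(-2 \right)} = 45 \left(26 + 2 \left(-2\right)^{2}\right) = 45 \left(26 + 2 \cdot 4\right) = 45 \left(26 + 8\right) = 45 \cdot 34 = 1530$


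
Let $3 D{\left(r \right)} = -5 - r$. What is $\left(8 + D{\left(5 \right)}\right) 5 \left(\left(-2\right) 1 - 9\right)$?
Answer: $- \frac{770}{3} \approx -256.67$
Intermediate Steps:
$D{\left(r \right)} = - \frac{5}{3} - \frac{r}{3}$ ($D{\left(r \right)} = \frac{-5 - r}{3} = - \frac{5}{3} - \frac{r}{3}$)
$\left(8 + D{\left(5 \right)}\right) 5 \left(\left(-2\right) 1 - 9\right) = \left(8 - \frac{10}{3}\right) 5 \left(\left(-2\right) 1 - 9\right) = \left(8 - \frac{10}{3}\right) 5 \left(-2 - 9\right) = \left(8 - \frac{10}{3}\right) 5 \left(-11\right) = \frac{14}{3} \cdot 5 \left(-11\right) = \frac{70}{3} \left(-11\right) = - \frac{770}{3}$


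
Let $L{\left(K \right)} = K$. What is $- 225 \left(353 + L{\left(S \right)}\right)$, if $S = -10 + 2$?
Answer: $-77625$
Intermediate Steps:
$S = -8$
$- 225 \left(353 + L{\left(S \right)}\right) = - 225 \left(353 - 8\right) = \left(-225\right) 345 = -77625$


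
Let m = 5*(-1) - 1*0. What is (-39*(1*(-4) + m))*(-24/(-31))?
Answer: 8424/31 ≈ 271.74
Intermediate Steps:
m = -5 (m = -5 + 0 = -5)
(-39*(1*(-4) + m))*(-24/(-31)) = (-39*(1*(-4) - 5))*(-24/(-31)) = (-39*(-4 - 5))*(-24*(-1/31)) = -39*(-9)*(24/31) = 351*(24/31) = 8424/31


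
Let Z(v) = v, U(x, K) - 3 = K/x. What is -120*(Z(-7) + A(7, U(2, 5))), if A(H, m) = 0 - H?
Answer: 1680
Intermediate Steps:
U(x, K) = 3 + K/x
A(H, m) = -H
-120*(Z(-7) + A(7, U(2, 5))) = -120*(-7 - 1*7) = -120*(-7 - 7) = -120*(-14) = 1680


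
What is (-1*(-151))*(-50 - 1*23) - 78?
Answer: -11101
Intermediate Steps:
(-1*(-151))*(-50 - 1*23) - 78 = 151*(-50 - 23) - 78 = 151*(-73) - 78 = -11023 - 78 = -11101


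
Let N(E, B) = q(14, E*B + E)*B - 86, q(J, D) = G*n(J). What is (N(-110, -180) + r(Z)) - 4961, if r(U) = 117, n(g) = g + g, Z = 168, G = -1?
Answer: 110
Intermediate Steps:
n(g) = 2*g
q(J, D) = -2*J
N(E, B) = -86 - 28*B (N(E, B) = (-2*14)*B - 86 = -28*B - 86 = -86 - 28*B)
(N(-110, -180) + r(Z)) - 4961 = ((-86 - 28*(-180)) + 117) - 4961 = ((-86 + 5040) + 117) - 4961 = (4954 + 117) - 4961 = 5071 - 4961 = 110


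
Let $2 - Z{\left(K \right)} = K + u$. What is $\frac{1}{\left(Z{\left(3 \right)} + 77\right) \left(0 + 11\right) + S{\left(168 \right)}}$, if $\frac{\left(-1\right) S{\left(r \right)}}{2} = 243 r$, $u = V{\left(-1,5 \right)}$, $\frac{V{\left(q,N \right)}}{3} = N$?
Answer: $- \frac{1}{80977} \approx -1.2349 \cdot 10^{-5}$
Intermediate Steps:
$V{\left(q,N \right)} = 3 N$
$u = 15$ ($u = 3 \cdot 5 = 15$)
$S{\left(r \right)} = - 486 r$ ($S{\left(r \right)} = - 2 \cdot 243 r = - 486 r$)
$Z{\left(K \right)} = -13 - K$ ($Z{\left(K \right)} = 2 - \left(K + 15\right) = 2 - \left(15 + K\right) = -13 - K$)
$\frac{1}{\left(Z{\left(3 \right)} + 77\right) \left(0 + 11\right) + S{\left(168 \right)}} = \frac{1}{\left(\left(-13 - 3\right) + 77\right) \left(0 + 11\right) - 81648} = \frac{1}{\left(\left(-13 - 3\right) + 77\right) 11 - 81648} = \frac{1}{\left(-16 + 77\right) 11 - 81648} = \frac{1}{61 \cdot 11 - 81648} = \frac{1}{671 - 81648} = \frac{1}{-80977} = - \frac{1}{80977}$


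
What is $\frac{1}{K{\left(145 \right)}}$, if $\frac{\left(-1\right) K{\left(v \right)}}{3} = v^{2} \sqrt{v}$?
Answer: $- \frac{\sqrt{145}}{9145875} \approx -1.3166 \cdot 10^{-6}$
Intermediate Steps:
$K{\left(v \right)} = - 3 v^{\frac{5}{2}}$ ($K{\left(v \right)} = - 3 v^{2} \sqrt{v} = - 3 v^{\frac{5}{2}}$)
$\frac{1}{K{\left(145 \right)}} = \frac{1}{\left(-3\right) 145^{\frac{5}{2}}} = \frac{1}{\left(-3\right) 21025 \sqrt{145}} = \frac{1}{\left(-63075\right) \sqrt{145}} = - \frac{\sqrt{145}}{9145875}$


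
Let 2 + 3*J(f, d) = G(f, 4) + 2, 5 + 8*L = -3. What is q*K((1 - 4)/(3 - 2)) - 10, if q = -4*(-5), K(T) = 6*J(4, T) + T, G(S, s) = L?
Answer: -110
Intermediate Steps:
L = -1 (L = -5/8 + (⅛)*(-3) = -5/8 - 3/8 = -1)
G(S, s) = -1
J(f, d) = -⅓ (J(f, d) = -⅔ + (-1 + 2)/3 = -⅔ + (⅓)*1 = -⅔ + ⅓ = -⅓)
K(T) = -2 + T (K(T) = 6*(-⅓) + T = -2 + T)
q = 20
q*K((1 - 4)/(3 - 2)) - 10 = 20*(-2 + (1 - 4)/(3 - 2)) - 10 = 20*(-2 - 3/1) - 10 = 20*(-2 - 3*1) - 10 = 20*(-2 - 3) - 10 = 20*(-5) - 10 = -100 - 10 = -110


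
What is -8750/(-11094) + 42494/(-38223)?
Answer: -22829531/70674327 ≈ -0.32302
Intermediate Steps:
-8750/(-11094) + 42494/(-38223) = -8750*(-1/11094) + 42494*(-1/38223) = 4375/5547 - 42494/38223 = -22829531/70674327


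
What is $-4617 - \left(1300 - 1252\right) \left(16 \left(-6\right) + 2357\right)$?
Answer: $-113145$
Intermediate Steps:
$-4617 - \left(1300 - 1252\right) \left(16 \left(-6\right) + 2357\right) = -4617 - 48 \left(-96 + 2357\right) = -4617 - 48 \cdot 2261 = -4617 - 108528 = -113145$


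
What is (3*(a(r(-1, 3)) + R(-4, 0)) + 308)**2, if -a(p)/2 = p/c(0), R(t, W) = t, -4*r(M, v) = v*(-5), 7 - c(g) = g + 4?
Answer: 332929/4 ≈ 83232.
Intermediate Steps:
c(g) = 3 - g (c(g) = 7 - (g + 4) = 7 - (4 + g) = 7 + (-4 - g) = 3 - g)
r(M, v) = 5*v/4 (r(M, v) = -v*(-5)/4 = -(-5)*v/4 = 5*v/4)
a(p) = -2*p/3 (a(p) = -2*p/(3 - 1*0) = -2*p/(3 + 0) = -2*p/3)
(3*(a(r(-1, 3)) + R(-4, 0)) + 308)**2 = (3*(-5*3/6 - 4) + 308)**2 = (3*(-2/3*15/4 - 4) + 308)**2 = (3*(-5/2 - 4) + 308)**2 = (3*(-13/2) + 308)**2 = (-39/2 + 308)**2 = (577/2)**2 = 332929/4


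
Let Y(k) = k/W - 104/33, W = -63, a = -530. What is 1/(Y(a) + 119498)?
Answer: 693/82815760 ≈ 8.3680e-6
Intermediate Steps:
Y(k) = -104/33 - k/63 (Y(k) = k/(-63) - 104/33 = k*(-1/63) - 104*1/33 = -k/63 - 104/33 = -104/33 - k/63)
1/(Y(a) + 119498) = 1/((-104/33 - 1/63*(-530)) + 119498) = 1/((-104/33 + 530/63) + 119498) = 1/(3646/693 + 119498) = 1/(82815760/693) = 693/82815760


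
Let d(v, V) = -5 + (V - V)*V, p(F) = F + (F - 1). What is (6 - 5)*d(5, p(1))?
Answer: -5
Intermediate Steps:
p(F) = -1 + 2*F (p(F) = F + (-1 + F) = -1 + 2*F)
d(v, V) = -5 (d(v, V) = -5 + 0*V = -5 + 0 = -5)
(6 - 5)*d(5, p(1)) = (6 - 5)*(-5) = 1*(-5) = -5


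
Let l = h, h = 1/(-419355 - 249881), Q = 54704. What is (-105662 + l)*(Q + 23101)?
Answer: -5501810511398565/669236 ≈ -8.2210e+9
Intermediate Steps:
h = -1/669236 (h = 1/(-669236) = -1/669236 ≈ -1.4942e-6)
l = -1/669236 ≈ -1.4942e-6
(-105662 + l)*(Q + 23101) = (-105662 - 1/669236)*(54704 + 23101) = -70712814233/669236*77805 = -5501810511398565/669236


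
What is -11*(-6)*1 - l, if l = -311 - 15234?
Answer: 15611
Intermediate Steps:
l = -15545
-11*(-6)*1 - l = -11*(-6)*1 - 1*(-15545) = 66*1 + 15545 = 66 + 15545 = 15611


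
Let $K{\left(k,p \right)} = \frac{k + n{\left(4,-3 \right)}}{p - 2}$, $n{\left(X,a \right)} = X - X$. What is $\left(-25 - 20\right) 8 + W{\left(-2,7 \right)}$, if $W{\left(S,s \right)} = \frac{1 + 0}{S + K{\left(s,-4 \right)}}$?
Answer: $- \frac{6846}{19} \approx -360.32$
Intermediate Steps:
$n{\left(X,a \right)} = 0$
$K{\left(k,p \right)} = \frac{k}{-2 + p}$ ($K{\left(k,p \right)} = \frac{k + 0}{p - 2} = \frac{k}{-2 + p}$)
$W{\left(S,s \right)} = \frac{1}{S - \frac{s}{6}}$ ($W{\left(S,s \right)} = \frac{1 + 0}{S + \frac{s}{-2 - 4}} = 1 \frac{1}{S + \frac{s}{-6}} = 1 \frac{1}{S + s \left(- \frac{1}{6}\right)} = 1 \frac{1}{S - \frac{s}{6}} = \frac{1}{S - \frac{s}{6}}$)
$\left(-25 - 20\right) 8 + W{\left(-2,7 \right)} = \left(-25 - 20\right) 8 + \frac{6}{\left(-1\right) 7 + 6 \left(-2\right)} = \left(-25 - 20\right) 8 + \frac{6}{-7 - 12} = \left(-45\right) 8 + \frac{6}{-19} = -360 + 6 \left(- \frac{1}{19}\right) = -360 - \frac{6}{19} = - \frac{6846}{19}$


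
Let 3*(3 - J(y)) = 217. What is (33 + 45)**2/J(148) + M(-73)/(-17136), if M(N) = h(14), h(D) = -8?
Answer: -375919/4284 ≈ -87.750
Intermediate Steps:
J(y) = -208/3 (J(y) = 3 - 1/3*217 = 3 - 217/3 = -208/3)
M(N) = -8
(33 + 45)**2/J(148) + M(-73)/(-17136) = (33 + 45)**2/(-208/3) - 8/(-17136) = 78**2*(-3/208) - 8*(-1/17136) = 6084*(-3/208) + 1/2142 = -351/4 + 1/2142 = -375919/4284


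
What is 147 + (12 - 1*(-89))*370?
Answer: 37517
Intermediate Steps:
147 + (12 - 1*(-89))*370 = 147 + (12 + 89)*370 = 147 + 101*370 = 147 + 37370 = 37517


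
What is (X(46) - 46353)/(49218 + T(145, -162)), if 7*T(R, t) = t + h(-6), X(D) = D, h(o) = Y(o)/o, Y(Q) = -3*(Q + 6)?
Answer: -324149/344364 ≈ -0.94130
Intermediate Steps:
Y(Q) = -18 - 3*Q (Y(Q) = -3*(6 + Q) = -18 - 3*Q)
h(o) = (-18 - 3*o)/o
T(R, t) = t/7 (T(R, t) = (t + (-3 - 18/(-6)))/7 = (t + (-3 - 18*(-⅙)))/7 = (t + (-3 + 3))/7 = (t + 0)/7 = t/7)
(X(46) - 46353)/(49218 + T(145, -162)) = (46 - 46353)/(49218 + (⅐)*(-162)) = -46307/(49218 - 162/7) = -46307/344364/7 = -46307*7/344364 = -324149/344364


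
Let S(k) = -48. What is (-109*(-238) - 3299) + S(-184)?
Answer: 22595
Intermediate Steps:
(-109*(-238) - 3299) + S(-184) = (-109*(-238) - 3299) - 48 = (25942 - 3299) - 48 = 22643 - 48 = 22595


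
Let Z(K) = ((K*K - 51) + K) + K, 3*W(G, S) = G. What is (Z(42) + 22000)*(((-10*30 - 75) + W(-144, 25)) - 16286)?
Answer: -397624073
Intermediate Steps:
W(G, S) = G/3
Z(K) = -51 + K**2 + 2*K (Z(K) = ((K**2 - 51) + K) + K = ((-51 + K**2) + K) + K = (-51 + K + K**2) + K = -51 + K**2 + 2*K)
(Z(42) + 22000)*(((-10*30 - 75) + W(-144, 25)) - 16286) = ((-51 + 42**2 + 2*42) + 22000)*(((-10*30 - 75) + (1/3)*(-144)) - 16286) = ((-51 + 1764 + 84) + 22000)*(((-300 - 75) - 48) - 16286) = (1797 + 22000)*((-375 - 48) - 16286) = 23797*(-423 - 16286) = 23797*(-16709) = -397624073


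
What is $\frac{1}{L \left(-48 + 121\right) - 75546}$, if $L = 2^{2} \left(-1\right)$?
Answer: $- \frac{1}{75838} \approx -1.3186 \cdot 10^{-5}$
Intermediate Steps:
$L = -4$ ($L = 4 \left(-1\right) = -4$)
$\frac{1}{L \left(-48 + 121\right) - 75546} = \frac{1}{- 4 \left(-48 + 121\right) - 75546} = \frac{1}{\left(-4\right) 73 - 75546} = \frac{1}{-292 - 75546} = \frac{1}{-75838} = - \frac{1}{75838}$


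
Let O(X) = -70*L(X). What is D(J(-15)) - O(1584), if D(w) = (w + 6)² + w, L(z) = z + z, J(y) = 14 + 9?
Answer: 222624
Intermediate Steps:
J(y) = 23
L(z) = 2*z
D(w) = w + (6 + w)² (D(w) = (6 + w)² + w = w + (6 + w)²)
O(X) = -140*X
D(J(-15)) - O(1584) = (23 + (6 + 23)²) - (-140)*1584 = (23 + 29²) - 1*(-221760) = (23 + 841) + 221760 = 864 + 221760 = 222624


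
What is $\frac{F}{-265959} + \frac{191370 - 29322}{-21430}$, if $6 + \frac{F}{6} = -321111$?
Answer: $- \frac{3465326}{10918585} \approx -0.31738$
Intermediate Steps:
$F = -1926702$ ($F = -36 + 6 \left(-321111\right) = -36 - 1926666 = -1926702$)
$\frac{F}{-265959} + \frac{191370 - 29322}{-21430} = - \frac{1926702}{-265959} + \frac{191370 - 29322}{-21430} = \left(-1926702\right) \left(- \frac{1}{265959}\right) + \left(191370 - 29322\right) \left(- \frac{1}{21430}\right) = \frac{7382}{1019} + 162048 \left(- \frac{1}{21430}\right) = \frac{7382}{1019} - \frac{81024}{10715} = - \frac{3465326}{10918585}$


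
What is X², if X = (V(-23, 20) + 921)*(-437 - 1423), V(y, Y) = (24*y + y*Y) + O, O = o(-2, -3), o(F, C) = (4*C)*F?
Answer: 15530144400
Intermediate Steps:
o(F, C) = 4*C*F
O = 24 (O = 4*(-3)*(-2) = 24)
V(y, Y) = 24 + 24*y + Y*y (V(y, Y) = (24*y + y*Y) + 24 = (24*y + Y*y) + 24 = 24 + 24*y + Y*y)
X = 124620 (X = ((24 + 24*(-23) + 20*(-23)) + 921)*(-437 - 1423) = ((24 - 552 - 460) + 921)*(-1860) = (-988 + 921)*(-1860) = -67*(-1860) = 124620)
X² = 124620² = 15530144400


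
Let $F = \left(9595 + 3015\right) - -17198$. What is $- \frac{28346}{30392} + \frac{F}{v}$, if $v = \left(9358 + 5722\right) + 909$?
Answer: $\frac{226350271}{242968844} \approx 0.9316$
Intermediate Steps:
$v = 15989$ ($v = 15080 + 909 = 15989$)
$F = 29808$ ($F = 12610 + 17198 = 29808$)
$- \frac{28346}{30392} + \frac{F}{v} = - \frac{28346}{30392} + \frac{29808}{15989} = \left(-28346\right) \frac{1}{30392} + 29808 \cdot \frac{1}{15989} = - \frac{14173}{15196} + \frac{29808}{15989} = \frac{226350271}{242968844}$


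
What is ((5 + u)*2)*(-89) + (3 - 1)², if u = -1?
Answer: -708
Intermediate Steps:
((5 + u)*2)*(-89) + (3 - 1)² = ((5 - 1)*2)*(-89) + (3 - 1)² = (4*2)*(-89) + 2² = 8*(-89) + 4 = -712 + 4 = -708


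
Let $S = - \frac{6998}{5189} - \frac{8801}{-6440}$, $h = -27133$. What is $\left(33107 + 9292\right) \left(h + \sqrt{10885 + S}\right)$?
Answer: $-1150412067 + \frac{6057 \sqrt{3038842810710108010}}{2386940} \approx -1.146 \cdot 10^{9}$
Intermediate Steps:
$S = \frac{601269}{33417160}$ ($S = \left(-6998\right) \frac{1}{5189} - - \frac{8801}{6440} = - \frac{6998}{5189} + \frac{8801}{6440} = \frac{601269}{33417160} \approx 0.017993$)
$\left(33107 + 9292\right) \left(h + \sqrt{10885 + S}\right) = \left(33107 + 9292\right) \left(-27133 + \sqrt{10885 + \frac{601269}{33417160}}\right) = 42399 \left(-27133 + \sqrt{\frac{363746387869}{33417160}}\right) = 42399 \left(-27133 + \frac{\sqrt{3038842810710108010}}{16708580}\right) = -1150412067 + \frac{6057 \sqrt{3038842810710108010}}{2386940}$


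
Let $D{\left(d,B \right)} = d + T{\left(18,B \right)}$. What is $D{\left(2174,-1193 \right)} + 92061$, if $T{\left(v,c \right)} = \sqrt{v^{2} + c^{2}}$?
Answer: $94235 + \sqrt{1423573} \approx 95428.0$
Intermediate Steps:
$T{\left(v,c \right)} = \sqrt{c^{2} + v^{2}}$
$D{\left(d,B \right)} = d + \sqrt{324 + B^{2}}$ ($D{\left(d,B \right)} = d + \sqrt{B^{2} + 18^{2}} = d + \sqrt{B^{2} + 324} = d + \sqrt{324 + B^{2}}$)
$D{\left(2174,-1193 \right)} + 92061 = \left(2174 + \sqrt{324 + \left(-1193\right)^{2}}\right) + 92061 = \left(2174 + \sqrt{324 + 1423249}\right) + 92061 = \left(2174 + \sqrt{1423573}\right) + 92061 = 94235 + \sqrt{1423573}$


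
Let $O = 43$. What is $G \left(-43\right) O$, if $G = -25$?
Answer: $46225$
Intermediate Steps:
$G \left(-43\right) O = \left(-25\right) \left(-43\right) 43 = 1075 \cdot 43 = 46225$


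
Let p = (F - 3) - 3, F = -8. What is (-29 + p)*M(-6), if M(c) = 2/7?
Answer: -86/7 ≈ -12.286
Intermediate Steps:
M(c) = 2/7 (M(c) = 2*(⅐) = 2/7)
p = -14 (p = (-8 - 3) - 3 = -11 - 3 = -14)
(-29 + p)*M(-6) = (-29 - 14)*(2/7) = -43*2/7 = -86/7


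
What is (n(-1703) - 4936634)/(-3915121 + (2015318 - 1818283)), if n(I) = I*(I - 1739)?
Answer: -154182/619681 ≈ -0.24881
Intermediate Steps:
n(I) = I*(-1739 + I)
(n(-1703) - 4936634)/(-3915121 + (2015318 - 1818283)) = (-1703*(-1739 - 1703) - 4936634)/(-3915121 + (2015318 - 1818283)) = (-1703*(-3442) - 4936634)/(-3915121 + 197035) = (5861726 - 4936634)/(-3718086) = 925092*(-1/3718086) = -154182/619681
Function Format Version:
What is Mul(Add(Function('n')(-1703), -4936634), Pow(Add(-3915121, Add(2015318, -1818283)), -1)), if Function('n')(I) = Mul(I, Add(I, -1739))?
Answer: Rational(-154182, 619681) ≈ -0.24881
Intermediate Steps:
Function('n')(I) = Mul(I, Add(-1739, I))
Mul(Add(Function('n')(-1703), -4936634), Pow(Add(-3915121, Add(2015318, -1818283)), -1)) = Mul(Add(Mul(-1703, Add(-1739, -1703)), -4936634), Pow(Add(-3915121, Add(2015318, -1818283)), -1)) = Mul(Add(Mul(-1703, -3442), -4936634), Pow(Add(-3915121, 197035), -1)) = Mul(Add(5861726, -4936634), Pow(-3718086, -1)) = Mul(925092, Rational(-1, 3718086)) = Rational(-154182, 619681)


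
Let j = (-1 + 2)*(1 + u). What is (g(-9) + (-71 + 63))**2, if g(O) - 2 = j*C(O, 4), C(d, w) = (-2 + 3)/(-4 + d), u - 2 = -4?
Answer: 5929/169 ≈ 35.083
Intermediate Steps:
u = -2 (u = 2 - 4 = -2)
C(d, w) = 1/(-4 + d)
j = -1 (j = (-1 + 2)*(1 - 2) = 1*(-1) = -1)
g(O) = 2 - 1/(-4 + O)
(g(-9) + (-71 + 63))**2 = ((-9 + 2*(-9))/(-4 - 9) + (-71 + 63))**2 = ((-9 - 18)/(-13) - 8)**2 = (-1/13*(-27) - 8)**2 = (27/13 - 8)**2 = (-77/13)**2 = 5929/169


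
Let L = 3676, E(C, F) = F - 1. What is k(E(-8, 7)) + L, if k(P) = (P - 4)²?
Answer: 3680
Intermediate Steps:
E(C, F) = -1 + F
k(P) = (-4 + P)²
k(E(-8, 7)) + L = (-4 + (-1 + 7))² + 3676 = (-4 + 6)² + 3676 = 2² + 3676 = 4 + 3676 = 3680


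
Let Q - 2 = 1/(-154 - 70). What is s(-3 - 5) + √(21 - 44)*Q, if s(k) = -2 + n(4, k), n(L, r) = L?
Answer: 2 + 447*I*√23/224 ≈ 2.0 + 9.5703*I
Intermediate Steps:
Q = 447/224 (Q = 2 + 1/(-154 - 70) = 2 + 1/(-224) = 2 - 1/224 = 447/224 ≈ 1.9955)
s(k) = 2 (s(k) = -2 + 4 = 2)
s(-3 - 5) + √(21 - 44)*Q = 2 + √(21 - 44)*(447/224) = 2 + √(-23)*(447/224) = 2 + (I*√23)*(447/224) = 2 + 447*I*√23/224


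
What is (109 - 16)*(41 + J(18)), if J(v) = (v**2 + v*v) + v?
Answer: 65751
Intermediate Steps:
J(v) = v + 2*v**2 (J(v) = (v**2 + v**2) + v = 2*v**2 + v = v + 2*v**2)
(109 - 16)*(41 + J(18)) = (109 - 16)*(41 + 18*(1 + 2*18)) = 93*(41 + 18*(1 + 36)) = 93*(41 + 18*37) = 93*(41 + 666) = 93*707 = 65751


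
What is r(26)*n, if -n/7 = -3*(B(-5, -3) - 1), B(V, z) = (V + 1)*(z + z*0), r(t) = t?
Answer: 6006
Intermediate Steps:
B(V, z) = z*(1 + V) (B(V, z) = (1 + V)*(z + 0) = (1 + V)*z = z*(1 + V))
n = 231 (n = -(-21)*(-3*(1 - 5) - 1) = -(-21)*(-3*(-4) - 1) = -(-21)*(12 - 1) = -(-21)*11 = -7*(-33) = 231)
r(26)*n = 26*231 = 6006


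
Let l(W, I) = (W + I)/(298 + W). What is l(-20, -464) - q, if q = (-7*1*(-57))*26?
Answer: -1442228/139 ≈ -10376.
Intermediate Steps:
l(W, I) = (I + W)/(298 + W)
q = 10374 (q = -7*(-57)*26 = 399*26 = 10374)
l(-20, -464) - q = (-464 - 20)/(298 - 20) - 1*10374 = -484/278 - 10374 = (1/278)*(-484) - 10374 = -242/139 - 10374 = -1442228/139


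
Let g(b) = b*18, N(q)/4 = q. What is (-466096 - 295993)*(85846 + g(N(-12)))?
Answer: -64763847398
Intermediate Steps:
N(q) = 4*q
g(b) = 18*b
(-466096 - 295993)*(85846 + g(N(-12))) = (-466096 - 295993)*(85846 + 18*(4*(-12))) = -762089*(85846 + 18*(-48)) = -762089*(85846 - 864) = -762089*84982 = -64763847398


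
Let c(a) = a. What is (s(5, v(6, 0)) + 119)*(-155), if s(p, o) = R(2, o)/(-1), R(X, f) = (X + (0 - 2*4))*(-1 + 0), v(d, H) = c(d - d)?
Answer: -17515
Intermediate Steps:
v(d, H) = 0 (v(d, H) = d - d = 0)
R(X, f) = 8 - X (R(X, f) = (X + (0 - 8))*(-1) = (X - 8)*(-1) = (-8 + X)*(-1) = 8 - X)
s(p, o) = -6 (s(p, o) = (8 - 1*2)/(-1) = (8 - 2)*(-1) = 6*(-1) = -6)
(s(5, v(6, 0)) + 119)*(-155) = (-6 + 119)*(-155) = 113*(-155) = -17515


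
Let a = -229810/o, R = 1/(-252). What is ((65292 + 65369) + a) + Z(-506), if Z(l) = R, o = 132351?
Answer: 1452602228767/11117484 ≈ 1.3066e+5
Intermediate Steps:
R = -1/252 ≈ -0.0039683
Z(l) = -1/252
a = -229810/132351 ≈ -1.7364
((65292 + 65369) + a) + Z(-506) = ((65292 + 65369) - 229810/132351) - 1/252 = (130661 - 229810/132351) - 1/252 = 17292884201/132351 - 1/252 = 1452602228767/11117484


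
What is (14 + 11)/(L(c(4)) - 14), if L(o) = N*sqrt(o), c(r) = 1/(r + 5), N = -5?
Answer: -75/47 ≈ -1.5957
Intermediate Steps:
c(r) = 1/(5 + r)
L(o) = -5*sqrt(o)
(14 + 11)/(L(c(4)) - 14) = (14 + 11)/(-5/sqrt(5 + 4) - 14) = 25/(-5*sqrt(1/9) - 14) = 25/(-5*1/3 - 14) = 25/(-5/3 - 14) = 25/(-47/3) = -3/47*25 = -75/47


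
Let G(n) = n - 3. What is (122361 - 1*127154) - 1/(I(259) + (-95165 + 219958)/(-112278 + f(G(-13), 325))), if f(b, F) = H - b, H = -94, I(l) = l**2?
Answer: -36124016922455/7536828043 ≈ -4793.0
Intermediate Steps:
G(n) = -3 + n
f(b, F) = -94 - b
(122361 - 1*127154) - 1/(I(259) + (-95165 + 219958)/(-112278 + f(G(-13), 325))) = (122361 - 1*127154) - 1/(259**2 + (-95165 + 219958)/(-112278 + (-94 - (-3 - 13)))) = (122361 - 127154) - 1/(67081 + 124793/(-112278 + (-94 - 1*(-16)))) = -4793 - 1/(67081 + 124793/(-112278 + (-94 + 16))) = -4793 - 1/(67081 + 124793/(-112278 - 78)) = -4793 - 1/(67081 + 124793/(-112356)) = -4793 - 1/(67081 + 124793*(-1/112356)) = -4793 - 1/(67081 - 124793/112356) = -4793 - 1/7536828043/112356 = -4793 - 1*112356/7536828043 = -4793 - 112356/7536828043 = -36124016922455/7536828043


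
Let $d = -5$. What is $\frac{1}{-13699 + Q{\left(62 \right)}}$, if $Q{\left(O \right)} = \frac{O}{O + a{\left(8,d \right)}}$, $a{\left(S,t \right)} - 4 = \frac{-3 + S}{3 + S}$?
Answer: $- \frac{731}{10013287} \approx -7.3003 \cdot 10^{-5}$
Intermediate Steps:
$a{\left(S,t \right)} = 4 + \frac{-3 + S}{3 + S}$
$Q{\left(O \right)} = \frac{O}{\frac{49}{11} + O}$ ($Q{\left(O \right)} = \frac{O}{O + \frac{9 + 5 \cdot 8}{3 + 8}} = \frac{O}{O + \frac{9 + 40}{11}} = \frac{O}{O + \frac{1}{11} \cdot 49} = \frac{O}{O + \frac{49}{11}} = \frac{O}{\frac{49}{11} + O}$)
$\frac{1}{-13699 + Q{\left(62 \right)}} = \frac{1}{-13699 + 11 \cdot 62 \frac{1}{49 + 11 \cdot 62}} = \frac{1}{-13699 + 11 \cdot 62 \frac{1}{49 + 682}} = \frac{1}{-13699 + 11 \cdot 62 \cdot \frac{1}{731}} = \frac{1}{-13699 + \frac{682}{731}} = \frac{1}{- \frac{10013287}{731}} = - \frac{731}{10013287}$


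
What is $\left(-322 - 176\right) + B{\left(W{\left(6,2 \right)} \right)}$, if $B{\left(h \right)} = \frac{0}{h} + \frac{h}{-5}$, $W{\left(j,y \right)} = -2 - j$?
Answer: $- \frac{2482}{5} \approx -496.4$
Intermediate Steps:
$B{\left(h \right)} = - \frac{h}{5}$ ($B{\left(h \right)} = 0 + h \left(- \frac{1}{5}\right) = 0 - \frac{h}{5} = - \frac{h}{5}$)
$\left(-322 - 176\right) + B{\left(W{\left(6,2 \right)} \right)} = \left(-322 - 176\right) - \frac{-2 - 6}{5} = -498 - \frac{-2 - 6}{5} = -498 - - \frac{8}{5} = -498 + \frac{8}{5} = - \frac{2482}{5}$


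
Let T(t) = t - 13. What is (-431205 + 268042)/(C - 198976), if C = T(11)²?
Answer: 163163/198972 ≈ 0.82003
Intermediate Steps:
T(t) = -13 + t
C = 4 (C = (-13 + 11)² = (-2)² = 4)
(-431205 + 268042)/(C - 198976) = (-431205 + 268042)/(4 - 198976) = -163163/(-198972) = -163163*(-1/198972) = 163163/198972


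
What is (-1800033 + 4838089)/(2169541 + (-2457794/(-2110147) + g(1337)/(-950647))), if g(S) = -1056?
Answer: 6094355268376388104/4352112248253302919 ≈ 1.4003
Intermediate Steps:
(-1800033 + 4838089)/(2169541 + (-2457794/(-2110147) + g(1337)/(-950647))) = (-1800033 + 4838089)/(2169541 + (-2457794/(-2110147) - 1056/(-950647))) = 3038056/(2169541 + (-2457794*(-1/2110147) - 1056*(-1/950647))) = 3038056/(2169541 + (2457794/2110147 + 1056/950647)) = 3038056/(2169541 + 2338722807950/2006004915109) = 3038056/(4352112248253302919/2006004915109) = 3038056*(2006004915109/4352112248253302919) = 6094355268376388104/4352112248253302919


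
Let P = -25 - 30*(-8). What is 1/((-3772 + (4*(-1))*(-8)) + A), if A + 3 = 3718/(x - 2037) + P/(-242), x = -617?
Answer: -321134/1202739745 ≈ -0.00026700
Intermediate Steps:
P = 215 (P = -25 + 240 = 215)
A = -1698585/321134 (A = -3 + (3718/(-617 - 2037) + 215/(-242)) = -3 + (3718/(-2654) + 215*(-1/242)) = -3 + (3718*(-1/2654) - 215/242) = -3 + (-1859/1327 - 215/242) = -3 - 735183/321134 = -1698585/321134 ≈ -5.2893)
1/((-3772 + (4*(-1))*(-8)) + A) = 1/((-3772 + (4*(-1))*(-8)) - 1698585/321134) = 1/((-3772 - 4*(-8)) - 1698585/321134) = 1/((-3772 + 32) - 1698585/321134) = 1/(-3740 - 1698585/321134) = 1/(-1202739745/321134) = -321134/1202739745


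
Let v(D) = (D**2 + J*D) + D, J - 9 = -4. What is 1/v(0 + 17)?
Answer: 1/391 ≈ 0.0025575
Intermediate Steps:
J = 5 (J = 9 - 4 = 5)
v(D) = D**2 + 6*D (v(D) = (D**2 + 5*D) + D = D**2 + 6*D)
1/v(0 + 17) = 1/((0 + 17)*(6 + (0 + 17))) = 1/(17*(6 + 17)) = 1/(17*23) = 1/391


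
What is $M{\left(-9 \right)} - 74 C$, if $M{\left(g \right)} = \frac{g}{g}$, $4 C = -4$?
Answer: $75$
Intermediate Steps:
$C = -1$ ($C = \frac{1}{4} \left(-4\right) = -1$)
$M{\left(g \right)} = 1$
$M{\left(-9 \right)} - 74 C = 1 - -74 = 1 + 74 = 75$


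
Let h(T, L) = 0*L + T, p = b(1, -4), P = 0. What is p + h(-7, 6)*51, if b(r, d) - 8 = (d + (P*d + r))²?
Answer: -340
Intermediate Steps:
b(r, d) = 8 + (d + r)² (b(r, d) = 8 + (d + (0*d + r))² = 8 + (d + (0 + r))² = 8 + (d + r)²)
p = 17 (p = 8 + (-4 + 1)² = 8 + (-3)² = 8 + 9 = 17)
h(T, L) = T (h(T, L) = 0 + T = T)
p + h(-7, 6)*51 = 17 - 7*51 = 17 - 357 = -340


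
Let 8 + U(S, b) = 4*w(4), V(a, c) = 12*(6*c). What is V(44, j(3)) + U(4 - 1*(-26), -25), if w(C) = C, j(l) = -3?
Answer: -208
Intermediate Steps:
V(a, c) = 72*c
U(S, b) = 8 (U(S, b) = -8 + 4*4 = -8 + 16 = 8)
V(44, j(3)) + U(4 - 1*(-26), -25) = 72*(-3) + 8 = -216 + 8 = -208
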